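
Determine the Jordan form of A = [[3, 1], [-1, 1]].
The characteristic polynomial is det(xI - A) = (x - 2)^2, so the eigenvalues are 2 (algebraic multiplicity 2).

For λ = 2: rank(A - 2I) = 1, rank((A - 2I)^2) = 0. The eigenspace has dimension 2 - 1 = 1, so there is 1 Jordan block; the rank sequence gives block sizes [2].

Assembling the blocks gives the Jordan form J above.

J = [[2, 1], [0, 2]]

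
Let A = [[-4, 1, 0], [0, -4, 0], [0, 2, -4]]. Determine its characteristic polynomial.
χ_A(x) = (x + 4)^3

xI - A = [[x + 4, -1, 0], [0, x + 4, 0], [0, -2, x + 4]].

Expanding det(xI - A) along the first row:
det(xI - A) = + (x + 4)·det([[x + 4, 0], [-2, x + 4]]) - (-1)·det([[0, 0], [0, x + 4]]) + (0)·det([[0, x + 4], [0, -2]]).

Evaluating gives χ_A(x) = x^3 + 12x^2 + 48x + 64 = (x + 4)^3.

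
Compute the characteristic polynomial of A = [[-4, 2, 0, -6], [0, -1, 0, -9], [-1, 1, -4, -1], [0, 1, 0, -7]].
χ_A(x) = (x + 4)^4

xI - A = [[x + 4, -2, 0, 6], [0, x + 1, 0, 9], [1, -1, x + 4, 1], [0, -1, 0, x + 7]].

Expanding det(xI - A) along the first row:
det(xI - A) = + (x + 4)·det([[x + 1, 0, 9], [-1, x + 4, 1], [-1, 0, x + 7]]) - (-2)·det([[0, 0, 9], [1, x + 4, 1], [0, 0, x + 7]]) + (0)·det([[0, x + 1, 9], [1, -1, 1], [0, -1, x + 7]]) - (6)·det([[0, x + 1, 0], [1, -1, x + 4], [0, -1, 0]]).

Evaluating gives χ_A(x) = x^4 + 16x^3 + 96x^2 + 256x + 256 = (x + 4)^4.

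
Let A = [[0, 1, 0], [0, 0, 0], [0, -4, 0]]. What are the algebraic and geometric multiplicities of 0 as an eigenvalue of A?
algebraic multiplicity 3, geometric multiplicity 2

The characteristic polynomial is x^3, so the factor x appears with exponent 3: the algebraic multiplicity is 3.

rank(A) = 1, so the eigenspace has dimension 3 - 1 = 2: the geometric multiplicity is 2.

Since 2 < 3, A is not diagonalizable.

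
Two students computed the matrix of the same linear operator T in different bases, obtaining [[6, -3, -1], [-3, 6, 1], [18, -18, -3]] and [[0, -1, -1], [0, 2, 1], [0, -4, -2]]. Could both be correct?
trace(A) = 9 but trace(B) = 0. The trace is a similarity invariant, so A and B are not similar.

No.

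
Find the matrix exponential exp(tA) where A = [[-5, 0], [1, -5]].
A has Jordan form J = [[-5, 1], [0, -5]] with A = PJP^{-1}, so e^{tA} = P e^{tJ} P^{-1}.

For a Jordan block J_k(λ), e^{tJ_k(λ)} = e^{λt} · (I + tN + t^2 N^2/2! + ... + t^{k-1} N^{k-1}/(k-1)!) where N is the nilpotent superdiagonal part.

Assembling the blocks and conjugating back gives the entries of e^{tA} as shown above.

e^{tA} = [[e^{-5*t}, 0], [t*e^{-5*t}, e^{-5*t}]]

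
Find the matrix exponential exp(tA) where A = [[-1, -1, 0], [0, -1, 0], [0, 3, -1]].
A has Jordan form J = [[-1, 1, 0], [0, -1, 0], [0, 0, -1]] with A = PJP^{-1}, so e^{tA} = P e^{tJ} P^{-1}.

For a Jordan block J_k(λ), e^{tJ_k(λ)} = e^{λt} · (I + tN + t^2 N^2/2! + ... + t^{k-1} N^{k-1}/(k-1)!) where N is the nilpotent superdiagonal part.

Assembling the blocks and conjugating back gives the entries of e^{tA} as shown above.

e^{tA} = [[e^{-t}, -t*e^{-t}, 0], [0, e^{-t}, 0], [0, 3*t*e^{-t}, e^{-t}]]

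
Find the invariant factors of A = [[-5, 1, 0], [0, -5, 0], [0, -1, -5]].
The Jordan structure of A has elementary divisors (x + 5)^2, (x + 5). Arranging the block sizes at each eigenvalue in decreasing order and taking row products gives the invariant factors.

Invariant factors (smallest first, each dividing the next): x + 5, (x + 5)^2.

Check: the last factor (x + 5)^2 is the minimal polynomial, and the product (x + 5)^3 is the characteristic polynomial.

x + 5, (x + 5)^2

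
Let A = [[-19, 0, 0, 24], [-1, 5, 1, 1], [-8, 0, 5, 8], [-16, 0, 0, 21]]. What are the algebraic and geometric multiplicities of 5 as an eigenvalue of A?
The characteristic polynomial is (x - 5)^3(x + 3), so the factor x - 5 appears with exponent 3: the algebraic multiplicity is 3.

rank(A - 5I) = 2, so the eigenspace has dimension 4 - 2 = 2: the geometric multiplicity is 2.

Since 2 < 3, A is not diagonalizable.

algebraic multiplicity 3, geometric multiplicity 2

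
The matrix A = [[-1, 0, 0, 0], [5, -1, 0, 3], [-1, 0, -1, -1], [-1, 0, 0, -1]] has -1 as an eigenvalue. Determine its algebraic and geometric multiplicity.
The characteristic polynomial is (x + 1)^4, so the factor x + 1 appears with exponent 4: the algebraic multiplicity is 4.

rank(A + I) = 2, so the eigenspace has dimension 4 - 2 = 2: the geometric multiplicity is 2.

Since 2 < 4, A is not diagonalizable.

algebraic multiplicity 4, geometric multiplicity 2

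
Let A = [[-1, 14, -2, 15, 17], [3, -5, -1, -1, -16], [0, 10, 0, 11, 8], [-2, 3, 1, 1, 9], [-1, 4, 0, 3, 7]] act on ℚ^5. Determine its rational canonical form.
The invariant factors of A (the non-unit diagonal entries of the Smith normal form of xI - A over ℚ[x]) are x^2 + 4, (x - 2)(x^2 + 4), each dividing the next. The characteristic polynomial is their product, (x - 2)(x^2 + 4)^2.

The rational canonical form is the block-diagonal matrix of companion matrices C(f_i):
R = [[0, -4, 0, 0, 0], [1, 0, 0, 0, 0], [0, 0, 0, 0, 8], [0, 0, 1, 0, -4], [0, 0, 0, 1, 2]].

Note the characteristic polynomial does not split into linear factors over ℚ, so A has no Jordan form over ℚ; the rational canonical form exists over any field.

R = [[0, -4, 0, 0, 0], [1, 0, 0, 0, 0], [0, 0, 0, 0, 8], [0, 0, 1, 0, -4], [0, 0, 0, 1, 2]]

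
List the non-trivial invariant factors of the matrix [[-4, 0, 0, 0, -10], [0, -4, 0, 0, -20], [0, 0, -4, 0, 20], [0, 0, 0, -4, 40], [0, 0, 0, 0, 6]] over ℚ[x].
The Jordan structure of A has elementary divisors (x + 4), (x + 4), (x + 4), (x + 4), (x - 6). Arranging the block sizes at each eigenvalue in decreasing order and taking row products gives the invariant factors.

Invariant factors (smallest first, each dividing the next): x + 4, x + 4, x + 4, (x - 6)(x + 4).

Check: the last factor (x - 6)(x + 4) is the minimal polynomial, and the product (x - 6)(x + 4)^4 is the characteristic polynomial.

x + 4, x + 4, x + 4, (x - 6)(x + 4)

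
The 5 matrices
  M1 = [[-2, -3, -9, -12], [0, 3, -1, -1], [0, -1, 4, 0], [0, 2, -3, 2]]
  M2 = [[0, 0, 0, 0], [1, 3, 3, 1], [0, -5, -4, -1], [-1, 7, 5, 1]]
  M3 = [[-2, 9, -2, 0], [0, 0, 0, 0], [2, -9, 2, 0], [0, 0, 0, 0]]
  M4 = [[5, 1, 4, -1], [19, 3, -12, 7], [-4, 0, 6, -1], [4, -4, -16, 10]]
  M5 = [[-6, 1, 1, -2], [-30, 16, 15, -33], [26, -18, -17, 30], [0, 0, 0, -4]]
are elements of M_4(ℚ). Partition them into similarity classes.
5 classes: {M1}, {M2}, {M3}, {M4}, {M5}

Characteristic polynomials: χ_{M1} = (x - 3)^3(x + 2), χ_{M2} = x^4, χ_{M3} = x^4, χ_{M4} = (x - 6)^4, χ_{M5} = (x - 1)(x + 4)^3.

{M1}: invariant factors (x - 3)^3(x + 2).

{M2}: invariant factors x, x^3.

{M3}: invariant factors x, x, x^2.

{M4}: invariant factors (x - 6)^2, (x - 6)^2.

{M5}: invariant factors (x - 1)(x + 4)^3.

Matrices are similar if and only if their invariant-factor lists agree; the partition into similarity classes is {M1}, {M2}, {M3}, {M4}, {M5}.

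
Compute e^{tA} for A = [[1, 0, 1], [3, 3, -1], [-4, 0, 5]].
e^{tA} = [[(1 - 2*t)*e^{3*t}, 0, t*e^{3*t}], [t*(3 - t)*e^{3*t}, e^{3*t}, t*(t - 2)*e^{3*t}/2], [-4*t*e^{3*t}, 0, (2*t + 1)*e^{3*t}]]

A has Jordan form J = [[3, 1, 0], [0, 3, 1], [0, 0, 3]] with A = PJP^{-1}, so e^{tA} = P e^{tJ} P^{-1}.

For a Jordan block J_k(λ), e^{tJ_k(λ)} = e^{λt} · (I + tN + t^2 N^2/2! + ... + t^{k-1} N^{k-1}/(k-1)!) where N is the nilpotent superdiagonal part.

Assembling the blocks and conjugating back gives the entries of e^{tA} as shown above.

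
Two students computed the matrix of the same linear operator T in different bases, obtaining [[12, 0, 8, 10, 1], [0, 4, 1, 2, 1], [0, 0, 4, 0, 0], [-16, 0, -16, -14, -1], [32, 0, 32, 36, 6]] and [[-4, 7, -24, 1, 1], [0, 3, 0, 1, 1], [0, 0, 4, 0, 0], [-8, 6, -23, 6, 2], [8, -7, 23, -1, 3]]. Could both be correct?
Two matrices over a field are similar if and only if they have the same invariant factors.

Both A and B have characteristic polynomial (x - 4)^4(x + 4) and minimal polynomial (x - 4)^2(x + 4). Computing further, both have invariant factors (x - 4)^2, (x - 4)^2(x + 4). Hence A and B are similar.

Yes.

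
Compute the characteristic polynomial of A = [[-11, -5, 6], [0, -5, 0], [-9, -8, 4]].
xI - A = [[x + 11, 5, -6], [0, x + 5, 0], [9, 8, x - 4]].

Expanding det(xI - A) along the first row:
det(xI - A) = + (x + 11)·det([[x + 5, 0], [8, x - 4]]) - (5)·det([[0, 0], [9, x - 4]]) + (-6)·det([[0, x + 5], [9, 8]]).

Evaluating gives χ_A(x) = x^3 + 12x^2 + 45x + 50 = (x + 2)(x + 5)^2.

χ_A(x) = (x + 2)(x + 5)^2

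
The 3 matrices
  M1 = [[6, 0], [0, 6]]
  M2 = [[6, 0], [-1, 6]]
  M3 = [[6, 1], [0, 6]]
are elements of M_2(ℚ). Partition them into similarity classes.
Characteristic polynomials: χ_{M1} = (x - 6)^2, χ_{M2} = (x - 6)^2, χ_{M3} = (x - 6)^2.

{M1}: invariant factors x - 6, x - 6.

{M2, M3}: invariant factors (x - 6)^2.

Matrices are similar if and only if their invariant-factor lists agree; the partition into similarity classes is {M1}, {M2, M3}.

2 classes: {M1}, {M2, M3}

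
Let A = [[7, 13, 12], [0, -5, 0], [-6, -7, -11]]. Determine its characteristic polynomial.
χ_A(x) = (x - 1)(x + 5)^2

xI - A = [[x - 7, -13, -12], [0, x + 5, 0], [6, 7, x + 11]].

Expanding det(xI - A) along the first row:
det(xI - A) = + (x - 7)·det([[x + 5, 0], [7, x + 11]]) - (-13)·det([[0, 0], [6, x + 11]]) + (-12)·det([[0, x + 5], [6, 7]]).

Evaluating gives χ_A(x) = x^3 + 9x^2 + 15x - 25 = (x - 1)(x + 5)^2.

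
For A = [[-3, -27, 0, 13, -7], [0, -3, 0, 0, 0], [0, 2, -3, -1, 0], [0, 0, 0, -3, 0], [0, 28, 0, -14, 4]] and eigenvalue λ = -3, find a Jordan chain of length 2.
v_1 = [[1, -1, -1, -2, 0]]^T, v_2 = [[1, 0, 0, 0, 0]]^T

We seek v_1 ∈ ker((A + 3I)^2) \ ker(A + 3I), then set v_{i+1} = (A + 3I) v_i.

One such chain is v_1 = [[1, -1, -1, -2, 0]]^T, v_2 = [[1, 0, 0, 0, 0]]^T. Check: (A + 3I) v_2 = [[0, 0, 0, 0, 0]]^T = 0.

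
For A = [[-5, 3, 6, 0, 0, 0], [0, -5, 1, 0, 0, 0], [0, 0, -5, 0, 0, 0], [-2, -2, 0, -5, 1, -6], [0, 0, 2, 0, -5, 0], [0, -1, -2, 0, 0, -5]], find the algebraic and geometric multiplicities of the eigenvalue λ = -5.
algebraic multiplicity 6, geometric multiplicity 3

The characteristic polynomial is (x + 5)^6, so the factor x + 5 appears with exponent 6: the algebraic multiplicity is 6.

rank(A + 5I) = 3, so the eigenspace has dimension 6 - 3 = 3: the geometric multiplicity is 3.

Since 3 < 6, A is not diagonalizable.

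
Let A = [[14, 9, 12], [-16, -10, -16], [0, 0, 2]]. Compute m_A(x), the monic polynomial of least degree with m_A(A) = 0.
The characteristic polynomial factors as (x - 2)^3. The minimal polynomial is ∏(x - λ)^{k_λ} where k_λ is the size of the largest Jordan block at λ.

For λ = 2: rank(A - 2I) = 1, and the largest Jordan block has size 2 (the smallest k with rank((A - 2I)^k) = rank((A - 2I)^(k+1))).

So m_A(x) = (x - 2)^2.

m_A(x) = (x - 2)^2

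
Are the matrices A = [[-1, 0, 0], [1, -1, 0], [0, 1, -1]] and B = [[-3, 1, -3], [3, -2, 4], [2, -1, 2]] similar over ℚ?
Yes.

Two matrices over a field are similar if and only if they have the same invariant factors.

Both A and B have characteristic polynomial (x + 1)^3 and minimal polynomial (x + 1)^3. Computing further, both have invariant factors (x + 1)^3. Hence A and B are similar.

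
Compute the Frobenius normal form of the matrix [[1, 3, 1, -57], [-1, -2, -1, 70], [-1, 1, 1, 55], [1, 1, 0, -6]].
The invariant factors of A (the non-unit diagonal entries of the Smith normal form of xI - A over ℚ[x]) are (x - 2)^2(x + 5)^2, each dividing the next. The characteristic polynomial is their product, (x - 2)^2(x + 5)^2.

The rational canonical form is the block-diagonal matrix of companion matrices C(f_i):
R = [[0, 0, 0, -100], [1, 0, 0, 60], [0, 1, 0, 11], [0, 0, 1, -6]].

R = [[0, 0, 0, -100], [1, 0, 0, 60], [0, 1, 0, 11], [0, 0, 1, -6]]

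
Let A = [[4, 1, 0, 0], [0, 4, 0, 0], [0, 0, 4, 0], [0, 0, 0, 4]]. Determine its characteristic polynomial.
χ_A(x) = (x - 4)^4

xI - A = [[x - 4, -1, 0, 0], [0, x - 4, 0, 0], [0, 0, x - 4, 0], [0, 0, 0, x - 4]].

Expanding det(xI - A) along the first row:
det(xI - A) = + (x - 4)·det([[x - 4, 0, 0], [0, x - 4, 0], [0, 0, x - 4]]) - (-1)·det([[0, 0, 0], [0, x - 4, 0], [0, 0, x - 4]]) + (0)·det([[0, x - 4, 0], [0, 0, 0], [0, 0, x - 4]]) - (0)·det([[0, x - 4, 0], [0, 0, x - 4], [0, 0, 0]]).

Evaluating gives χ_A(x) = x^4 - 16x^3 + 96x^2 - 256x + 256 = (x - 4)^4.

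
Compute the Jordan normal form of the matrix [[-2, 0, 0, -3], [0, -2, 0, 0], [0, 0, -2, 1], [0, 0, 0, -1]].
J = [[-2, 0, 0, 0], [0, -2, 0, 0], [0, 0, -2, 0], [0, 0, 0, -1]]

The characteristic polynomial is det(xI - A) = (x + 1)(x + 2)^3, so the eigenvalues are -2 (algebraic multiplicity 3), -1 (algebraic multiplicity 1).

For λ = -2: rank(A + 2I) = 1. The eigenspace has dimension 4 - 1 = 3, so there are 3 Jordan blocks; the rank sequence gives block sizes [1, 1, 1].

For λ = -1: algebraic multiplicity 1 gives one 1×1 block.

Assembling the blocks gives the Jordan form J above.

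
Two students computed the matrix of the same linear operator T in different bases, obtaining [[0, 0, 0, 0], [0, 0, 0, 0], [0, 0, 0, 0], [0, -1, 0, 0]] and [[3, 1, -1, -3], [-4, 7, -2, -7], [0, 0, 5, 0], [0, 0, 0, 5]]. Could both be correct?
No.

trace(A) = 0 but trace(B) = 20. The trace is a similarity invariant, so A and B are not similar.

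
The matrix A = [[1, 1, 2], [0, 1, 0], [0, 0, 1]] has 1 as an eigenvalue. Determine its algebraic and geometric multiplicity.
The characteristic polynomial is (x - 1)^3, so the factor x - 1 appears with exponent 3: the algebraic multiplicity is 3.

rank(A - I) = 1, so the eigenspace has dimension 3 - 1 = 2: the geometric multiplicity is 2.

Since 2 < 3, A is not diagonalizable.

algebraic multiplicity 3, geometric multiplicity 2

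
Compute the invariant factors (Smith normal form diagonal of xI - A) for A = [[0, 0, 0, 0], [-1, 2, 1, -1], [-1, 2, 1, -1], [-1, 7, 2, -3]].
x, x^3

The Jordan structure of A has elementary divisors x^3, x. Arranging the block sizes at each eigenvalue in decreasing order and taking row products gives the invariant factors.

Invariant factors (smallest first, each dividing the next): x, x^3.

Check: the last factor x^3 is the minimal polynomial, and the product x^4 is the characteristic polynomial.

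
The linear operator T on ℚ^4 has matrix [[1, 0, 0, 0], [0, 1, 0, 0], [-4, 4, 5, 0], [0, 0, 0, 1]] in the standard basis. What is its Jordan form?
The characteristic polynomial is det(xI - A) = (x - 5)(x - 1)^3, so the eigenvalues are 1 (algebraic multiplicity 3), 5 (algebraic multiplicity 1).

For λ = 1: rank(A - I) = 1. The eigenspace has dimension 4 - 1 = 3, so there are 3 Jordan blocks; the rank sequence gives block sizes [1, 1, 1].

For λ = 5: algebraic multiplicity 1 gives one 1×1 block.

Assembling the blocks gives the Jordan form J above.

J = [[1, 0, 0, 0], [0, 1, 0, 0], [0, 0, 1, 0], [0, 0, 0, 5]]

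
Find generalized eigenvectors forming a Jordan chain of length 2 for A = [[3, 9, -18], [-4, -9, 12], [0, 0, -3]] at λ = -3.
v_1 = [[-2, 5, 2]]^T, v_2 = [[-3, 2, 0]]^T

We seek v_1 ∈ ker((A + 3I)^2) \ ker(A + 3I), then set v_{i+1} = (A + 3I) v_i.

One such chain is v_1 = [[-2, 5, 2]]^T, v_2 = [[-3, 2, 0]]^T. Check: (A + 3I) v_2 = [[0, 0, 0]]^T = 0.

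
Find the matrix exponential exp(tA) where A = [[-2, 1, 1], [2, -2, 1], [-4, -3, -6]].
A has Jordan form J = [[-4, 0, 0], [0, -3, 1], [0, 0, -3]] with A = PJP^{-1}, so e^{tA} = P e^{tJ} P^{-1}.

For a Jordan block J_k(λ), e^{tJ_k(λ)} = e^{λt} · (I + tN + t^2 N^2/2! + ... + t^{k-1} N^{k-1}/(k-1)!) where N is the nilpotent superdiagonal part.

Assembling the blocks and conjugating back gives the entries of e^{tA} as shown above.

e^{tA} = [[(2*e^{t} - 1)*e^{-4*t}, (e^{t} - 1)*e^{-4*t}, (e^{t} - 1)*e^{-4*t}], [2*t*e^{-3*t}, (t + 1)*e^{-3*t}, t*e^{-3*t}], [2*(-(t + 1)*e^{t} + 1)*e^{-4*t}, (-(t + 2)*e^{t} + 2)*e^{-4*t}, (-(t + 1)*e^{t} + 2)*e^{-4*t}]]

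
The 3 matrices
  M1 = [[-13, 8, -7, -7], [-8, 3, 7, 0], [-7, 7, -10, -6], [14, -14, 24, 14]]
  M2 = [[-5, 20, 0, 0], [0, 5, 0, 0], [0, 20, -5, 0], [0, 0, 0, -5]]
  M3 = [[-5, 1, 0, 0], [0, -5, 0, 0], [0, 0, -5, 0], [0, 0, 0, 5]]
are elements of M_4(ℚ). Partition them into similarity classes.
3 classes: {M1}, {M2}, {M3}

Characteristic polynomials: χ_{M1} = (x - 2)^2(x + 5)^2, χ_{M2} = (x - 5)(x + 5)^3, χ_{M3} = (x - 5)(x + 5)^3.

{M1}: invariant factors (x - 2)^2(x + 5)^2.

{M2}: invariant factors x + 5, x + 5, (x - 5)(x + 5).

{M3}: invariant factors x + 5, (x - 5)(x + 5)^2.

Matrices are similar if and only if their invariant-factor lists agree; the partition into similarity classes is {M1}, {M2}, {M3}.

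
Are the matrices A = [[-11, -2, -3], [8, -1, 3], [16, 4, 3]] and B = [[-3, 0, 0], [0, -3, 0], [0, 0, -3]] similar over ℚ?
Both have characteristic polynomial (x + 3)^3, but the minimal polynomial of A is (x + 3)^2 while the minimal polynomial of B is x + 3. The minimal polynomial is a similarity invariant, so A and B are not similar.

No.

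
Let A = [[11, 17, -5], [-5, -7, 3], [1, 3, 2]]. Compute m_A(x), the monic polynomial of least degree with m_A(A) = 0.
m_A(x) = (x - 2)^3

The characteristic polynomial factors as (x - 2)^3. The minimal polynomial is ∏(x - λ)^{k_λ} where k_λ is the size of the largest Jordan block at λ.

For λ = 2: rank(A - 2I) = 2, and the largest Jordan block has size 3 (the smallest k with rank((A - 2I)^k) = rank((A - 2I)^(k+1))).

So m_A(x) = (x - 2)^3.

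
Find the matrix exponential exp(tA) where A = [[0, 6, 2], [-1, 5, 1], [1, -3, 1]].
A has Jordan form J = [[2, 1, 0], [0, 2, 0], [0, 0, 2]] with A = PJP^{-1}, so e^{tA} = P e^{tJ} P^{-1}.

For a Jordan block J_k(λ), e^{tJ_k(λ)} = e^{λt} · (I + tN + t^2 N^2/2! + ... + t^{k-1} N^{k-1}/(k-1)!) where N is the nilpotent superdiagonal part.

Assembling the blocks and conjugating back gives the entries of e^{tA} as shown above.

e^{tA} = [[(1 - 2*t)*e^{2*t}, 6*t*e^{2*t}, 2*t*e^{2*t}], [-t*e^{2*t}, (3*t + 1)*e^{2*t}, t*e^{2*t}], [t*e^{2*t}, -3*t*e^{2*t}, (1 - t)*e^{2*t}]]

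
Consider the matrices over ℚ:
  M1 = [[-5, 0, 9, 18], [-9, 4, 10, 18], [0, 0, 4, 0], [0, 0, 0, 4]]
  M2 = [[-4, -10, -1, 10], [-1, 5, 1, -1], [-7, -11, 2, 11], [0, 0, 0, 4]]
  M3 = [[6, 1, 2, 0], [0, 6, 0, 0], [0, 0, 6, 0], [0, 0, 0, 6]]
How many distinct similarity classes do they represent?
2 classes: {M1, M2}, {M3}

Characteristic polynomials: χ_{M1} = (x - 4)^3(x + 5), χ_{M2} = (x - 4)^3(x + 5), χ_{M3} = (x - 6)^4.

{M1, M2}: invariant factors x - 4, (x - 4)^2(x + 5).

{M3}: invariant factors x - 6, x - 6, (x - 6)^2.

Matrices are similar if and only if their invariant-factor lists agree; the partition into similarity classes is {M1, M2}, {M3}.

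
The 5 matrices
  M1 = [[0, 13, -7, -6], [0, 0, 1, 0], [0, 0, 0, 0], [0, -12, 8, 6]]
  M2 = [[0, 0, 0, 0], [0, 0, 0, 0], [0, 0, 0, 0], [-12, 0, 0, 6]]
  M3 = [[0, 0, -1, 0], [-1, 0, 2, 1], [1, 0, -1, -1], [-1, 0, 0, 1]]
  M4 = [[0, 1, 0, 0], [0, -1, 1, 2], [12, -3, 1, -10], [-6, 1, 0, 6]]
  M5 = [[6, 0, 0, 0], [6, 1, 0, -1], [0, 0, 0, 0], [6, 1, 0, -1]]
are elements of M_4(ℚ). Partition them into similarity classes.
4 classes: {M1, M4}, {M2}, {M3}, {M5}

Characteristic polynomials: χ_{M1} = x^3(x - 6), χ_{M2} = x^3(x - 6), χ_{M3} = x^4, χ_{M4} = x^3(x - 6), χ_{M5} = x^3(x - 6).

{M1, M4}: invariant factors x^3(x - 6).

{M2}: invariant factors x, x, x(x - 6).

{M3}: invariant factors x, x^3.

{M5}: invariant factors x, x^2(x - 6).

Matrices are similar if and only if their invariant-factor lists agree; the partition into similarity classes is {M1, M4}, {M2}, {M3}, {M5}.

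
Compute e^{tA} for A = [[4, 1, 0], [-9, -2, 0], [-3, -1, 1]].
e^{tA} = [[(3*t + 1)*e^{t}, t*e^{t}, 0], [-9*t*e^{t}, (1 - 3*t)*e^{t}, 0], [-3*t*e^{t}, -t*e^{t}, e^{t}]]

A has Jordan form J = [[1, 1, 0], [0, 1, 0], [0, 0, 1]] with A = PJP^{-1}, so e^{tA} = P e^{tJ} P^{-1}.

For a Jordan block J_k(λ), e^{tJ_k(λ)} = e^{λt} · (I + tN + t^2 N^2/2! + ... + t^{k-1} N^{k-1}/(k-1)!) where N is the nilpotent superdiagonal part.

Assembling the blocks and conjugating back gives the entries of e^{tA} as shown above.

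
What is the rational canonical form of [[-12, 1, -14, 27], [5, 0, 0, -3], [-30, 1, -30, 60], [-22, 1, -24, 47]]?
The invariant factors of A (the non-unit diagonal entries of the Smith normal form of xI - A over ℚ[x]) are (x - 5)(x^3 - 2x - 2), each dividing the next. The characteristic polynomial is their product, (x - 5)(x^3 - 2x - 2).

The rational canonical form is the block-diagonal matrix of companion matrices C(f_i):
R = [[0, 0, 0, -10], [1, 0, 0, -8], [0, 1, 0, 2], [0, 0, 1, 5]].

Note the characteristic polynomial does not split into linear factors over ℚ, so A has no Jordan form over ℚ; the rational canonical form exists over any field.

R = [[0, 0, 0, -10], [1, 0, 0, -8], [0, 1, 0, 2], [0, 0, 1, 5]]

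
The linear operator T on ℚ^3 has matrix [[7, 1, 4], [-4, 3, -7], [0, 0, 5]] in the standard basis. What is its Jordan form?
J = [[5, 1, 0], [0, 5, 1], [0, 0, 5]]

The characteristic polynomial is det(xI - A) = (x - 5)^3, so the eigenvalues are 5 (algebraic multiplicity 3).

For λ = 5: rank(A - 5I) = 2, rank((A - 5I)^2) = 1, rank((A - 5I)^3) = 0. The eigenspace has dimension 3 - 2 = 1, so there is 1 Jordan block; the rank sequence gives block sizes [3].

Assembling the blocks gives the Jordan form J above.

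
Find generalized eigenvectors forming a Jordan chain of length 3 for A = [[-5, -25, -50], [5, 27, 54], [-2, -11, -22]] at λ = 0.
We seek v_1 ∈ ker(A^3) \ ker(A^2), then set v_{i+1} = A v_i.

One such chain is v_1 = [[-14, 31, -14]]^T, v_2 = [[-5, 11, -5]]^T, v_3 = [[0, 2, -1]]^T. Check: A v_3 = [[0, 0, 0]]^T = 0.

v_1 = [[-14, 31, -14]]^T, v_2 = [[-5, 11, -5]]^T, v_3 = [[0, 2, -1]]^T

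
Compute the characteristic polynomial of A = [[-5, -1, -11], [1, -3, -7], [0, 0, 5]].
xI - A = [[x + 5, 1, 11], [-1, x + 3, 7], [0, 0, x - 5]].

Expanding det(xI - A) along the first row:
det(xI - A) = + (x + 5)·det([[x + 3, 7], [0, x - 5]]) - (1)·det([[-1, 7], [0, x - 5]]) + (11)·det([[-1, x + 3], [0, 0]]).

Evaluating gives χ_A(x) = x^3 + 3x^2 - 24x - 80 = (x - 5)(x + 4)^2.

χ_A(x) = (x - 5)(x + 4)^2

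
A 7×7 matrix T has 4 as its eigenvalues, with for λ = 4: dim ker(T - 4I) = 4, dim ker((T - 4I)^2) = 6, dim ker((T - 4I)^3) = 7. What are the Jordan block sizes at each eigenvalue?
λ = 4: successive nullity increments [4, 2, 1] count blocks of size ≥ k; block sizes are [3, 2, 1, 1].

Jordan blocks: (4, 3), (4, 2), (4, 1), (4, 1)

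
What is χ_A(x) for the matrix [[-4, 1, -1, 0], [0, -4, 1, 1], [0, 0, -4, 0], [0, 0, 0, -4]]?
χ_A(x) = (x + 4)^4

xI - A = [[x + 4, -1, 1, 0], [0, x + 4, -1, -1], [0, 0, x + 4, 0], [0, 0, 0, x + 4]].

Expanding det(xI - A) along the first row:
det(xI - A) = + (x + 4)·det([[x + 4, -1, -1], [0, x + 4, 0], [0, 0, x + 4]]) - (-1)·det([[0, -1, -1], [0, x + 4, 0], [0, 0, x + 4]]) + (1)·det([[0, x + 4, -1], [0, 0, 0], [0, 0, x + 4]]) - (0)·det([[0, x + 4, -1], [0, 0, x + 4], [0, 0, 0]]).

Evaluating gives χ_A(x) = x^4 + 16x^3 + 96x^2 + 256x + 256 = (x + 4)^4.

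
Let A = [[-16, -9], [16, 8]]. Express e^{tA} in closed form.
A has Jordan form J = [[-4, 1], [0, -4]] with A = PJP^{-1}, so e^{tA} = P e^{tJ} P^{-1}.

For a Jordan block J_k(λ), e^{tJ_k(λ)} = e^{λt} · (I + tN + t^2 N^2/2! + ... + t^{k-1} N^{k-1}/(k-1)!) where N is the nilpotent superdiagonal part.

Assembling the blocks and conjugating back gives the entries of e^{tA} as shown above.

e^{tA} = [[(1 - 12*t)*e^{-4*t}, -9*t*e^{-4*t}], [16*t*e^{-4*t}, (12*t + 1)*e^{-4*t}]]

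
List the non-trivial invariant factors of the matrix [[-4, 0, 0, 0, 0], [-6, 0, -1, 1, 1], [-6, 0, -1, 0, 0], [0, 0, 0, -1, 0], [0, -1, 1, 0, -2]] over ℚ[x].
The Jordan structure of A has elementary divisors (x + 4), (x + 1)^3, (x + 1). Arranging the block sizes at each eigenvalue in decreasing order and taking row products gives the invariant factors.

Invariant factors (smallest first, each dividing the next): x + 1, (x + 1)^3(x + 4).

Check: the last factor (x + 1)^3(x + 4) is the minimal polynomial, and the product (x + 1)^4(x + 4) is the characteristic polynomial.

x + 1, (x + 1)^3(x + 4)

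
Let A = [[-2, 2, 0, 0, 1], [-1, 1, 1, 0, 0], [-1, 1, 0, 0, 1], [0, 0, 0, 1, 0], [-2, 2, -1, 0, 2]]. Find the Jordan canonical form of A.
J = [[0, 1, 0, 0, 0], [0, 0, 1, 0, 0], [0, 0, 0, 0, 0], [0, 0, 0, 1, 0], [0, 0, 0, 0, 1]]

The characteristic polynomial is det(xI - A) = x^3(x - 1)^2, so the eigenvalues are 0 (algebraic multiplicity 3), 1 (algebraic multiplicity 2).

For λ = 0: rank(A) = 4, rank(A^2) = 3, rank(A^3) = 2. The eigenspace has dimension 5 - 4 = 1, so there is 1 Jordan block; the rank sequence gives block sizes [3].

For λ = 1: rank(A - I) = 3. The eigenspace has dimension 5 - 3 = 2, so there are 2 Jordan blocks; the rank sequence gives block sizes [1, 1].

Assembling the blocks gives the Jordan form J above.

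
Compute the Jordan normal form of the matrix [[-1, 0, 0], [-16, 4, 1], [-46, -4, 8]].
J = [[-1, 0, 0], [0, 6, 1], [0, 0, 6]]

The characteristic polynomial is det(xI - A) = (x - 6)^2(x + 1), so the eigenvalues are -1 (algebraic multiplicity 1), 6 (algebraic multiplicity 2).

For λ = -1: algebraic multiplicity 1 gives one 1×1 block.

For λ = 6: rank(A - 6I) = 2, rank((A - 6I)^2) = 1. The eigenspace has dimension 3 - 2 = 1, so there is 1 Jordan block; the rank sequence gives block sizes [2].

Assembling the blocks gives the Jordan form J above.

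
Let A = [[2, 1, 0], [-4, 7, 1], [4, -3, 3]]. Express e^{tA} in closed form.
e^{tA} = [[(1 - 2*t)*e^{4*t}, t*(t + 2)*e^{4*t}/2, t^2*e^{4*t}/2], [-4*t*e^{4*t}, (t^2 + 3*t + 1)*e^{4*t}, t*(t + 1)*e^{4*t}], [4*t*e^{4*t}, t*(-t - 3)*e^{4*t}, (-t^2 - t + 1)*e^{4*t}]]

A has Jordan form J = [[4, 1, 0], [0, 4, 1], [0, 0, 4]] with A = PJP^{-1}, so e^{tA} = P e^{tJ} P^{-1}.

For a Jordan block J_k(λ), e^{tJ_k(λ)} = e^{λt} · (I + tN + t^2 N^2/2! + ... + t^{k-1} N^{k-1}/(k-1)!) where N is the nilpotent superdiagonal part.

Assembling the blocks and conjugating back gives the entries of e^{tA} as shown above.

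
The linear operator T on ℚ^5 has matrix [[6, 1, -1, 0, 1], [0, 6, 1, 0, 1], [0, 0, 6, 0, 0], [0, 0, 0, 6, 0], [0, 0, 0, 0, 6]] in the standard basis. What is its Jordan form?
The characteristic polynomial is det(xI - A) = (x - 6)^5, so the eigenvalues are 6 (algebraic multiplicity 5).

For λ = 6: rank(A - 6I) = 2, rank((A - 6I)^2) = 1, rank((A - 6I)^3) = 0. The eigenspace has dimension 5 - 2 = 3, so there are 3 Jordan blocks; the rank sequence gives block sizes [3, 1, 1].

Assembling the blocks gives the Jordan form J above.

J = [[6, 1, 0, 0, 0], [0, 6, 1, 0, 0], [0, 0, 6, 0, 0], [0, 0, 0, 6, 0], [0, 0, 0, 0, 6]]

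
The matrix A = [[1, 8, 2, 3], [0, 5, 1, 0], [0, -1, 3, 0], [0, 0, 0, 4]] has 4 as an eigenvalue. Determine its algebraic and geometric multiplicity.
algebraic multiplicity 3, geometric multiplicity 2

The characteristic polynomial is (x - 4)^3(x - 1), so the factor x - 4 appears with exponent 3: the algebraic multiplicity is 3.

rank(A - 4I) = 2, so the eigenspace has dimension 4 - 2 = 2: the geometric multiplicity is 2.

Since 2 < 3, A is not diagonalizable.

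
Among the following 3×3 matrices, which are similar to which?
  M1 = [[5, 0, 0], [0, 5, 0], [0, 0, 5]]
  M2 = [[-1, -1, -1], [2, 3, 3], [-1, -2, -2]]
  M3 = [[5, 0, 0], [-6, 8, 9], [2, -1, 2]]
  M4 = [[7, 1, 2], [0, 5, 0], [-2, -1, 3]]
3 classes: {M1}, {M2}, {M3, M4}

Characteristic polynomials: χ_{M1} = (x - 5)^3, χ_{M2} = x^3, χ_{M3} = (x - 5)^3, χ_{M4} = (x - 5)^3.

{M1}: invariant factors x - 5, x - 5, x - 5.

{M2}: invariant factors x^3.

{M3, M4}: invariant factors x - 5, (x - 5)^2.

Matrices are similar if and only if their invariant-factor lists agree; the partition into similarity classes is {M1}, {M2}, {M3, M4}.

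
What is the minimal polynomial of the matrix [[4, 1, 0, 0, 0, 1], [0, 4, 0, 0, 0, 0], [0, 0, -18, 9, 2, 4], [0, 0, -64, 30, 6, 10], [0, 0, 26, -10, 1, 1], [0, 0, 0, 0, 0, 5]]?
m_A(x) = (x - 5)^2(x - 4)^2

The characteristic polynomial factors as (x - 5)^2(x - 4)^4. The minimal polynomial is ∏(x - λ)^{k_λ} where k_λ is the size of the largest Jordan block at λ.

For λ = 4: rank(A - 4I) = 4, and the largest Jordan block has size 2 (the smallest k with rank((A - 4I)^k) = rank((A - 4I)^(k+1))).
For λ = 5: rank(A - 5I) = 5, and the largest Jordan block has size 2 (the smallest k with rank((A - 5I)^k) = rank((A - 5I)^(k+1))).

So m_A(x) = (x - 5)^2(x - 4)^2.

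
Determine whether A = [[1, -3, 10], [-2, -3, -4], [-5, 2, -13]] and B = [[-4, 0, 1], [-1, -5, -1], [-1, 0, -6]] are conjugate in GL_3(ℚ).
No.

Both have characteristic polynomial (x + 5)^3, but the minimal polynomial of A is (x + 5)^3 while the minimal polynomial of B is (x + 5)^2. The minimal polynomial is a similarity invariant, so A and B are not similar.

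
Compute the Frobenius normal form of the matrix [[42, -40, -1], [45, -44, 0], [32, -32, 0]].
The invariant factors of A (the non-unit diagonal entries of the Smith normal form of xI - A over ℚ[x]) are (x - 4)(x + 2)(x + 4), each dividing the next. The characteristic polynomial is their product, (x - 4)(x + 2)(x + 4).

The rational canonical form is the block-diagonal matrix of companion matrices C(f_i):
R = [[0, 0, 32], [1, 0, 16], [0, 1, -2]].

R = [[0, 0, 32], [1, 0, 16], [0, 1, -2]]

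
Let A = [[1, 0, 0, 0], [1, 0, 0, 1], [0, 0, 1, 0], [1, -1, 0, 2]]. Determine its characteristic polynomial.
xI - A = [[x - 1, 0, 0, 0], [-1, x, 0, -1], [0, 0, x - 1, 0], [-1, 1, 0, x - 2]].

Expanding det(xI - A) along the first row:
det(xI - A) = + (x - 1)·det([[x, 0, -1], [0, x - 1, 0], [1, 0, x - 2]]) - (0)·det([[-1, 0, -1], [0, x - 1, 0], [-1, 0, x - 2]]) + (0)·det([[-1, x, -1], [0, 0, 0], [-1, 1, x - 2]]) - (0)·det([[-1, x, 0], [0, 0, x - 1], [-1, 1, 0]]).

Evaluating gives χ_A(x) = x^4 - 4x^3 + 6x^2 - 4x + 1 = (x - 1)^4.

χ_A(x) = (x - 1)^4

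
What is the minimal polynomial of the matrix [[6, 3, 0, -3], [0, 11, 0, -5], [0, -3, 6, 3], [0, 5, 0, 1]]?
The characteristic polynomial factors as (x - 6)^4. The minimal polynomial is ∏(x - λ)^{k_λ} where k_λ is the size of the largest Jordan block at λ.

For λ = 6: rank(A - 6I) = 1, and the largest Jordan block has size 2 (the smallest k with rank((A - 6I)^k) = rank((A - 6I)^(k+1))).

So m_A(x) = (x - 6)^2.

m_A(x) = (x - 6)^2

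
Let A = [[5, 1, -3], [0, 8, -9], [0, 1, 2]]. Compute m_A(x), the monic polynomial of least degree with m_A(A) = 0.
m_A(x) = (x - 5)^2

The characteristic polynomial factors as (x - 5)^3. The minimal polynomial is ∏(x - λ)^{k_λ} where k_λ is the size of the largest Jordan block at λ.

For λ = 5: rank(A - 5I) = 1, and the largest Jordan block has size 2 (the smallest k with rank((A - 5I)^k) = rank((A - 5I)^(k+1))).

So m_A(x) = (x - 5)^2.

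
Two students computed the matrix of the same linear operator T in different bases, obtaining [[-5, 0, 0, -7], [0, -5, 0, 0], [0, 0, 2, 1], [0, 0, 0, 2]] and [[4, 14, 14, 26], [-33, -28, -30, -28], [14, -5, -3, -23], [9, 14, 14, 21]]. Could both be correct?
Both have characteristic polynomial (x - 2)^2(x + 5)^2, but the minimal polynomial of A is (x - 2)^2(x + 5) while the minimal polynomial of B is (x - 2)^2(x + 5)^2. The minimal polynomial is a similarity invariant, so A and B are not similar.

No.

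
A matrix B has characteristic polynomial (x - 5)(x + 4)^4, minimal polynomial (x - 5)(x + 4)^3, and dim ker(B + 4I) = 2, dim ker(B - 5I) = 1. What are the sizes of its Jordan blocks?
λ = -4: algebraic multiplicity 4 (exponent in χ_B), largest block size 3 (exponent in m_B), 2 blocks (geometric multiplicity). These force block sizes [3, 1].
λ = 5: algebraic multiplicity 1 (exponent in χ_B), largest block size 1 (exponent in m_B), 1 block (geometric multiplicity). This forces block sizes [1].

Jordan blocks: (-4, 3), (-4, 1), (5, 1)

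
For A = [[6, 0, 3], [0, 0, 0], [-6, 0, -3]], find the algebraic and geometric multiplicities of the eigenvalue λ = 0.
The characteristic polynomial is x^2(x - 3), so the factor x appears with exponent 2: the algebraic multiplicity is 2.

rank(A) = 1, so the eigenspace has dimension 3 - 1 = 2: the geometric multiplicity is 2.

algebraic multiplicity 2, geometric multiplicity 2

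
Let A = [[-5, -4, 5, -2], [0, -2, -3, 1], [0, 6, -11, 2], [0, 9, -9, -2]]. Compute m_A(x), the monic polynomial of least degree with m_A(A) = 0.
The characteristic polynomial factors as (x + 5)^4. The minimal polynomial is ∏(x - λ)^{k_λ} where k_λ is the size of the largest Jordan block at λ.

For λ = -5: rank(A + 5I) = 2, and the largest Jordan block has size 2 (the smallest k with rank((A + 5I)^k) = rank((A + 5I)^(k+1))).

So m_A(x) = (x + 5)^2.

m_A(x) = (x + 5)^2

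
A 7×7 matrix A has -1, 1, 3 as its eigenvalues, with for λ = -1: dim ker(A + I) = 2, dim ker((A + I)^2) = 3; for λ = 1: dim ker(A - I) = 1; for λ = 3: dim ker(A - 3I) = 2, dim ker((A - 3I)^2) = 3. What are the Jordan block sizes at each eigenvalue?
Jordan blocks: (-1, 2), (-1, 1), (1, 1), (3, 2), (3, 1)

λ = -1: successive nullity increments [2, 1] count blocks of size ≥ k; block sizes are [2, 1].
λ = 1: successive nullity increments [1] count blocks of size ≥ k; block sizes are [1].
λ = 3: successive nullity increments [2, 1] count blocks of size ≥ k; block sizes are [2, 1].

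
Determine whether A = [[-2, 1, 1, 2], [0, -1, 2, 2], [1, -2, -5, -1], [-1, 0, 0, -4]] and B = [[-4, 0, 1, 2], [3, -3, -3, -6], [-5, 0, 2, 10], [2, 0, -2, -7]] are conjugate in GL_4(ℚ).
Both have characteristic polynomial (x + 3)^4, but the minimal polynomial of A is (x + 3)^3 while the minimal polynomial of B is (x + 3)^2. The minimal polynomial is a similarity invariant, so A and B are not similar.

No.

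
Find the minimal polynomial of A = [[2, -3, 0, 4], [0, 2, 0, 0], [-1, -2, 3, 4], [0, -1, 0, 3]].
m_A(x) = (x - 3)(x - 2)^2

The characteristic polynomial factors as (x - 3)^2(x - 2)^2. The minimal polynomial is ∏(x - λ)^{k_λ} where k_λ is the size of the largest Jordan block at λ.

For λ = 2: rank(A - 2I) = 3, and the largest Jordan block has size 2 (the smallest k with rank((A - 2I)^k) = rank((A - 2I)^(k+1))).
For λ = 3: rank(A - 3I) = 2, and the largest Jordan block has size 1 (the smallest k with rank((A - 3I)^k) = rank((A - 3I)^(k+1))).

So m_A(x) = (x - 3)(x - 2)^2.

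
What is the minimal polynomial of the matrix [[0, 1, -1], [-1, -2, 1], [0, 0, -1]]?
m_A(x) = (x + 1)^2

The characteristic polynomial factors as (x + 1)^3. The minimal polynomial is ∏(x - λ)^{k_λ} where k_λ is the size of the largest Jordan block at λ.

For λ = -1: rank(A + I) = 1, and the largest Jordan block has size 2 (the smallest k with rank((A + I)^k) = rank((A + I)^(k+1))).

So m_A(x) = (x + 1)^2.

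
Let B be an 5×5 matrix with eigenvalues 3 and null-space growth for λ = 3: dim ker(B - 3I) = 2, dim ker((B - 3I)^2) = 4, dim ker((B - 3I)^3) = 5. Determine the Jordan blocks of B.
λ = 3: successive nullity increments [2, 2, 1] count blocks of size ≥ k; block sizes are [3, 2].

Jordan blocks: (3, 3), (3, 2)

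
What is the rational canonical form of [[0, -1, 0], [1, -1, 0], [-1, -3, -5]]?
R = [[0, 0, -5], [1, 0, -6], [0, 1, -6]]

The invariant factors of A (the non-unit diagonal entries of the Smith normal form of xI - A over ℚ[x]) are (x + 5)(x^2 + x + 1), each dividing the next. The characteristic polynomial is their product, (x + 5)(x^2 + x + 1).

The rational canonical form is the block-diagonal matrix of companion matrices C(f_i):
R = [[0, 0, -5], [1, 0, -6], [0, 1, -6]].

Note the characteristic polynomial does not split into linear factors over ℚ, so A has no Jordan form over ℚ; the rational canonical form exists over any field.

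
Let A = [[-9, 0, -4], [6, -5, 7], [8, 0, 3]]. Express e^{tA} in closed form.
A has Jordan form J = [[-5, 1, 0], [0, -5, 0], [0, 0, -1]] with A = PJP^{-1}, so e^{tA} = P e^{tJ} P^{-1}.

For a Jordan block J_k(λ), e^{tJ_k(λ)} = e^{λt} · (I + tN + t^2 N^2/2! + ... + t^{k-1} N^{k-1}/(k-1)!) where N is the nilpotent superdiagonal part.

Assembling the blocks and conjugating back gives the entries of e^{tA} as shown above.

e^{tA} = [[(2 - e^{4*t})*e^{-5*t}, 0, (1 - e^{4*t})*e^{-5*t}], [2*(-t + e^{4*t} - 1)*e^{-5*t}, e^{-5*t}, (-t + 2*e^{4*t} - 2)*e^{-5*t}], [2*e^{-t} - 2*e^{-5*t}, 0, 2*e^{-t} - e^{-5*t}]]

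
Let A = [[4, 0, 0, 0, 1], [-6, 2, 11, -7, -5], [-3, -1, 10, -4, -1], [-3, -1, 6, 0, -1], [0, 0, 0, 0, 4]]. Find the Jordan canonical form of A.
The characteristic polynomial is det(xI - A) = (x - 4)^5, so the eigenvalues are 4 (algebraic multiplicity 5).

For λ = 4: rank(A - 4I) = 3, rank((A - 4I)^2) = 1, rank((A - 4I)^3) = 0. The eigenspace has dimension 5 - 3 = 2, so there are 2 Jordan blocks; the rank sequence gives block sizes [3, 2].

Assembling the blocks gives the Jordan form J above.

J = [[4, 1, 0, 0, 0], [0, 4, 1, 0, 0], [0, 0, 4, 0, 0], [0, 0, 0, 4, 1], [0, 0, 0, 0, 4]]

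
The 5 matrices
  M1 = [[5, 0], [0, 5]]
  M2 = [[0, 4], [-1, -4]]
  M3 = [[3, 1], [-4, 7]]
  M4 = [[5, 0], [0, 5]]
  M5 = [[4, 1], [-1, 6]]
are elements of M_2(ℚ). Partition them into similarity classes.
Characteristic polynomials: χ_{M1} = (x - 5)^2, χ_{M2} = (x + 2)^2, χ_{M3} = (x - 5)^2, χ_{M4} = (x - 5)^2, χ_{M5} = (x - 5)^2.

{M1, M4}: invariant factors x - 5, x - 5.

{M2}: invariant factors (x + 2)^2.

{M3, M5}: invariant factors (x - 5)^2.

Matrices are similar if and only if their invariant-factor lists agree; the partition into similarity classes is {M1, M4}, {M2}, {M3, M5}.

3 classes: {M1, M4}, {M2}, {M3, M5}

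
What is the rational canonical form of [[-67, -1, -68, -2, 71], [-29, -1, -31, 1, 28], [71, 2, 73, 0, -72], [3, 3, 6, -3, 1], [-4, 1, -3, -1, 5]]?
The invariant factors of A (the non-unit diagonal entries of the Smith normal form of xI - A over ℚ[x]) are (x - 5)(x^2 - x - 4)^2, each dividing the next. The characteristic polynomial is their product, (x - 5)(x^2 - x - 4)^2.

The rational canonical form is the block-diagonal matrix of companion matrices C(f_i):
R = [[0, 0, 0, 0, 80], [1, 0, 0, 0, 24], [0, 1, 0, 0, -43], [0, 0, 1, 0, -3], [0, 0, 0, 1, 7]].

Note the characteristic polynomial does not split into linear factors over ℚ, so A has no Jordan form over ℚ; the rational canonical form exists over any field.

R = [[0, 0, 0, 0, 80], [1, 0, 0, 0, 24], [0, 1, 0, 0, -43], [0, 0, 1, 0, -3], [0, 0, 0, 1, 7]]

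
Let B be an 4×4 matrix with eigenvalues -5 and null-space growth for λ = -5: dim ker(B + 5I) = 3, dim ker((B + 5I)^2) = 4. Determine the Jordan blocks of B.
λ = -5: successive nullity increments [3, 1] count blocks of size ≥ k; block sizes are [2, 1, 1].

Jordan blocks: (-5, 2), (-5, 1), (-5, 1)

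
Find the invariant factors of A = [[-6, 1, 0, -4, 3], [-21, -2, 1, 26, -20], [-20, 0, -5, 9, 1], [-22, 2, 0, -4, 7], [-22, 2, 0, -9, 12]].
(x - 5)^2(x + 5)^3

The Jordan structure of A has elementary divisors (x + 5)^3, (x - 5)^2. Arranging the block sizes at each eigenvalue in decreasing order and taking row products gives the invariant factors.

Invariant factors (smallest first, each dividing the next): (x - 5)^2(x + 5)^3.

Check: the last factor (x - 5)^2(x + 5)^3 is the minimal polynomial, and the product (x - 5)^2(x + 5)^3 is the characteristic polynomial.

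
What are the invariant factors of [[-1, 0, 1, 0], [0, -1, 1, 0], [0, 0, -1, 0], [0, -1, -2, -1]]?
x + 1, (x + 1)^3

The Jordan structure of A has elementary divisors (x + 1)^3, (x + 1). Arranging the block sizes at each eigenvalue in decreasing order and taking row products gives the invariant factors.

Invariant factors (smallest first, each dividing the next): x + 1, (x + 1)^3.

Check: the last factor (x + 1)^3 is the minimal polynomial, and the product (x + 1)^4 is the characteristic polynomial.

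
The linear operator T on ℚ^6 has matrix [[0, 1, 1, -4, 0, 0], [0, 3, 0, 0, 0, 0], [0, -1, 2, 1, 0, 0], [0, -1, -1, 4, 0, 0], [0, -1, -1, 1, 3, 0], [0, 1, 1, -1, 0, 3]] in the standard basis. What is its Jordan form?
The characteristic polynomial is det(xI - A) = x(x - 3)^5, so the eigenvalues are 0 (algebraic multiplicity 1), 3 (algebraic multiplicity 5).

For λ = 0: algebraic multiplicity 1 gives one 1×1 block.

For λ = 3: rank(A - 3I) = 2, rank((A - 3I)^2) = 1. The eigenspace has dimension 6 - 2 = 4, so there are 4 Jordan blocks; the rank sequence gives block sizes [2, 1, 1, 1].

Assembling the blocks gives the Jordan form J above.

J = [[0, 0, 0, 0, 0, 0], [0, 3, 1, 0, 0, 0], [0, 0, 3, 0, 0, 0], [0, 0, 0, 3, 0, 0], [0, 0, 0, 0, 3, 0], [0, 0, 0, 0, 0, 3]]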